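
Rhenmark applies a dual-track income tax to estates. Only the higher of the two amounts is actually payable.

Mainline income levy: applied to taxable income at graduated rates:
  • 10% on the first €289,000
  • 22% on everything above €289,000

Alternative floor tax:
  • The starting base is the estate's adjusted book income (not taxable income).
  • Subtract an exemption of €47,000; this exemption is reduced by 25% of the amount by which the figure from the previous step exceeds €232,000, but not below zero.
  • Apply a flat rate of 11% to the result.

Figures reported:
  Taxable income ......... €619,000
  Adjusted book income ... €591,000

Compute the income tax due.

€101,500

Mainline income levy:
  €289,000 × 10% = €28,900
  €330,000 × 22% = €72,600
  → €101,500

Alternative floor tax:
  Base (adjusted book income): €591,000
  Exemption: 25% × (€591,000 − €232,000) = €89,750 ≥ €47,000, so the exemption is fully phased out
  Base: €591,000 − €0 = €591,000
  €591,000 × 11% = €65,010

€101,500 > €65,010, so the mainline income levy governs.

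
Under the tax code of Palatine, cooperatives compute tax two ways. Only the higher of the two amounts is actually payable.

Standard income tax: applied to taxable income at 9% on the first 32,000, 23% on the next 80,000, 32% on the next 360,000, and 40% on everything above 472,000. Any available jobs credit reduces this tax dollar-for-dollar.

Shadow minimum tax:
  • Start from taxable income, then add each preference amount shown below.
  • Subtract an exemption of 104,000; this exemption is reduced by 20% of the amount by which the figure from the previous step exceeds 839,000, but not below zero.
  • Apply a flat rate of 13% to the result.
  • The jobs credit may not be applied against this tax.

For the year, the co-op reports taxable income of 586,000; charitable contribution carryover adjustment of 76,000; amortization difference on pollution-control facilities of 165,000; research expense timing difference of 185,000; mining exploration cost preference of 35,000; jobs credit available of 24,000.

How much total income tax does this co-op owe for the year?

158,080

Shadow minimum tax:
  Adjusted income: 586,000 + 76,000 + 165,000 + 185,000 + 35,000 = 1,047,000
  Exemption: 104,000 − 20% × (1,047,000 − 839,000) = 104,000 − 41,600 = 62,400
  Base: 1,047,000 − 62,400 = 984,600
  984,600 × 13% = 127,998

Standard income tax:
  32,000 × 9% = 2,880
  80,000 × 23% = 18,400
  360,000 × 32% = 115,200
  114,000 × 40% = 45,600
  → 182,080
  Less jobs credit 24,000 → 158,080

158,080 > 127,998, so the standard income tax governs.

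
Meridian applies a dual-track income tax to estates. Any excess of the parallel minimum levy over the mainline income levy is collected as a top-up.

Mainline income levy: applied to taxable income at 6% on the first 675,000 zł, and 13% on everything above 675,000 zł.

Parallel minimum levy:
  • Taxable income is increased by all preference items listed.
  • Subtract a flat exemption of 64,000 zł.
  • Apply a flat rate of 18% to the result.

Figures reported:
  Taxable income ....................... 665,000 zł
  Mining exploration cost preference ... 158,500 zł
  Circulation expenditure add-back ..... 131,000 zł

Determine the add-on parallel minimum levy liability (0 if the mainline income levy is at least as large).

120,390 zł

Mainline income levy:
  665,000 zł × 6% = 39,900 zł

Parallel minimum levy:
  Adjusted income: 665,000 zł + 158,500 zł + 131,000 zł = 954,500 zł
  Less exemption 64,000 zł → base 890,500 zł
  890,500 zł × 18% = 160,290 zł

Excess of parallel minimum levy over mainline income levy: 160,290 zł − 39,900 zł = 120,390 zł.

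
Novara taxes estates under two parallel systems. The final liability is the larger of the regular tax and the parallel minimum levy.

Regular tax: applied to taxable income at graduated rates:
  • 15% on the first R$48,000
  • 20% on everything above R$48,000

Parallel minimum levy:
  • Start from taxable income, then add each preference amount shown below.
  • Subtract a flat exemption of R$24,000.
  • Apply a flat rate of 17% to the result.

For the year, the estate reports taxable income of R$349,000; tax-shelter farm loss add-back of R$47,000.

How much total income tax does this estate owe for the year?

Parallel minimum levy:
  Adjusted income: R$349,000 + R$47,000 = R$396,000
  Less exemption R$24,000 → base R$372,000
  R$372,000 × 17% = R$63,240

Regular tax:
  R$48,000 × 15% = R$7,200
  R$301,000 × 20% = R$60,200
  → R$67,400

R$67,400 > R$63,240, so the regular tax governs.

R$67,400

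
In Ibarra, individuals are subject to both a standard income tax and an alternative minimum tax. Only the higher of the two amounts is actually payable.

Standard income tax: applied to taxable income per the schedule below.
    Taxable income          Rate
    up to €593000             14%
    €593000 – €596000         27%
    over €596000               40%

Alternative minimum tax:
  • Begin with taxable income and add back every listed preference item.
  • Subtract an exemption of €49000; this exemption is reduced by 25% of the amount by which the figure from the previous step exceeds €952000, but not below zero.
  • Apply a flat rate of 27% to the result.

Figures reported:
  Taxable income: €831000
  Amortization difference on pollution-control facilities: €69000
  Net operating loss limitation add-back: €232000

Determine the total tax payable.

Alternative minimum tax:
  Adjusted income: €831000 + €69000 + €232000 = €1132000
  Exemption: €49000 − 25% × (€1132000 − €952000) = €49000 − €45000 = €4000
  Base: €1132000 − €4000 = €1128000
  €1128000 × 27% = €304560

Standard income tax:
  €593000 × 14% = €83020
  €3000 × 27% = €810
  €235000 × 40% = €94000
  → €177830

€304560 > €177830, so the alternative minimum tax is the binding amount.

€304560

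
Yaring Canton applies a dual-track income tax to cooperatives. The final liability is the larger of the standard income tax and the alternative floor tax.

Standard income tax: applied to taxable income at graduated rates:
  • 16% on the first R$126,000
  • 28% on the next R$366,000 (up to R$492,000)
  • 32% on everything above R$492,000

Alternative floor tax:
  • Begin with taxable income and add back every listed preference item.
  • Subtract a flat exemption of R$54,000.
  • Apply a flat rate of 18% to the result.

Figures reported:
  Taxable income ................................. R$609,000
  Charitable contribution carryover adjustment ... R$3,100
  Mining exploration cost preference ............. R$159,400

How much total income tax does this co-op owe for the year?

R$160,080

Alternative floor tax:
  Adjusted income: R$609,000 + R$3,100 + R$159,400 = R$771,500
  Less exemption R$54,000 → base R$717,500
  R$717,500 × 18% = R$129,150

Standard income tax:
  R$126,000 × 16% = R$20,160
  R$366,000 × 28% = R$102,480
  R$117,000 × 32% = R$37,440
  → R$160,080

R$160,080 > R$129,150, so the standard income tax governs.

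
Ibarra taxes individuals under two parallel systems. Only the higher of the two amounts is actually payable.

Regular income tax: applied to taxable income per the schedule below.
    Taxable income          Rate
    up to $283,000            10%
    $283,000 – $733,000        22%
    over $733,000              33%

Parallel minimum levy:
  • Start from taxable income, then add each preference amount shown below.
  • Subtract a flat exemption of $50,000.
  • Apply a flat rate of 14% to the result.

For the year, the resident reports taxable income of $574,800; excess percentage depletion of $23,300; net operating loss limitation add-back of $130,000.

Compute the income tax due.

Parallel minimum levy:
  Adjusted income: $574,800 + $23,300 + $130,000 = $728,100
  Less exemption $50,000 → base $678,100
  $678,100 × 14% = $94,934

Regular income tax:
  $283,000 × 10% = $28,300
  $291,800 × 22% = $64,196
  → $92,496

$94,934 > $92,496, so the parallel minimum levy is the binding amount.

$94,934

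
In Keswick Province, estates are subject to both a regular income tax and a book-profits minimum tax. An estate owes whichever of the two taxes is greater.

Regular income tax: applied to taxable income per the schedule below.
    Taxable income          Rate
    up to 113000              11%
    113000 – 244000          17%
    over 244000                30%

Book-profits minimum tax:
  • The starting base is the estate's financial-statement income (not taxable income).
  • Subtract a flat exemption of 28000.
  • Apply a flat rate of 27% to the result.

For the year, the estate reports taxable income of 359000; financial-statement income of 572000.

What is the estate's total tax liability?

Regular income tax:
  113000 × 11% = 12430
  131000 × 17% = 22270
  115000 × 30% = 34500
  → 69200

Book-profits minimum tax:
  Base (financial-statement income): 572000
  Less exemption 28000 → base 544000
  544000 × 27% = 146880

146880 > 69200, so the book-profits minimum tax is the binding amount.

146880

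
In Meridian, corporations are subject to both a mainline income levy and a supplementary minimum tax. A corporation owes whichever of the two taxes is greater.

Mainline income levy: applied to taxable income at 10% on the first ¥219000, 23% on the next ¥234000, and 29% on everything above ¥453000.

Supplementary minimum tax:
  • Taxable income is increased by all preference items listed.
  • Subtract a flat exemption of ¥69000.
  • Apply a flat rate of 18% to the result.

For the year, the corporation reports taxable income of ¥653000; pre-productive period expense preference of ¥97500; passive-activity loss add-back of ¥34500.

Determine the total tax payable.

Supplementary minimum tax:
  Adjusted income: ¥653000 + ¥97500 + ¥34500 = ¥785000
  Less exemption ¥69000 → base ¥716000
  ¥716000 × 18% = ¥128880

Mainline income levy:
  ¥219000 × 10% = ¥21900
  ¥234000 × 23% = ¥53820
  ¥200000 × 29% = ¥58000
  → ¥133720

¥133720 > ¥128880, so the mainline income levy governs.

¥133720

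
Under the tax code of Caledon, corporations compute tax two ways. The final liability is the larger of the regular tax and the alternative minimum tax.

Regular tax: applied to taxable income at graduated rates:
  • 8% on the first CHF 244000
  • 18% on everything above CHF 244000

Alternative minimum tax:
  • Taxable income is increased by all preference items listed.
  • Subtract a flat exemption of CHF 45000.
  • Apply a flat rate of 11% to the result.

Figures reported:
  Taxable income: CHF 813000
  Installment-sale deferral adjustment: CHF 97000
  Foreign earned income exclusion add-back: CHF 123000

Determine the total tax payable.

CHF 121940

Regular tax:
  CHF 244000 × 8% = CHF 19520
  CHF 569000 × 18% = CHF 102420
  → CHF 121940

Alternative minimum tax:
  Adjusted income: CHF 813000 + CHF 97000 + CHF 123000 = CHF 1033000
  Less exemption CHF 45000 → base CHF 988000
  CHF 988000 × 11% = CHF 108680

CHF 121940 > CHF 108680, so the regular tax governs.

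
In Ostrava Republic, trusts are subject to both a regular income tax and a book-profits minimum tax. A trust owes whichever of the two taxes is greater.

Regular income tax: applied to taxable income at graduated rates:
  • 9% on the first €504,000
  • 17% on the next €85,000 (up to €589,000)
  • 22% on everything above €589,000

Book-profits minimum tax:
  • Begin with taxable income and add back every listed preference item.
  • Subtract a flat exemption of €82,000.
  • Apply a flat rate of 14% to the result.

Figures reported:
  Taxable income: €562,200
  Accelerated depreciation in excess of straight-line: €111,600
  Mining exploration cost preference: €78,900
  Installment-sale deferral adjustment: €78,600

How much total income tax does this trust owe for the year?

Regular income tax:
  €504,000 × 9% = €45,360
  €58,200 × 17% = €9,894
  → €55,254

Book-profits minimum tax:
  Adjusted income: €562,200 + €111,600 + €78,900 + €78,600 = €831,300
  Less exemption €82,000 → base €749,300
  €749,300 × 14% = €104,902

€104,902 > €55,254, so the book-profits minimum tax is the binding amount.

€104,902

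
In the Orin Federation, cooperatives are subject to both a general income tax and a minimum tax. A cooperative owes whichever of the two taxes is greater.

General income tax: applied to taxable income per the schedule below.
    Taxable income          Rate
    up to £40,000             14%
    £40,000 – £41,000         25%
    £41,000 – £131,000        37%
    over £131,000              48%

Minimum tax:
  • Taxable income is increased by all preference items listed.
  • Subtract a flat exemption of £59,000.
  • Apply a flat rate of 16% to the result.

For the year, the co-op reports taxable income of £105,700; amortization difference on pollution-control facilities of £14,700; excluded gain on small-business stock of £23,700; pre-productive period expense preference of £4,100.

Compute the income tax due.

General income tax:
  £40,000 × 14% = £5,600
  £1,000 × 25% = £250
  £64,700 × 37% = £23,939
  → £29,789

Minimum tax:
  Adjusted income: £105,700 + £14,700 + £23,700 + £4,100 = £148,200
  Less exemption £59,000 → base £89,200
  £89,200 × 16% = £14,272

£29,789 > £14,272, so the general income tax governs.

£29,789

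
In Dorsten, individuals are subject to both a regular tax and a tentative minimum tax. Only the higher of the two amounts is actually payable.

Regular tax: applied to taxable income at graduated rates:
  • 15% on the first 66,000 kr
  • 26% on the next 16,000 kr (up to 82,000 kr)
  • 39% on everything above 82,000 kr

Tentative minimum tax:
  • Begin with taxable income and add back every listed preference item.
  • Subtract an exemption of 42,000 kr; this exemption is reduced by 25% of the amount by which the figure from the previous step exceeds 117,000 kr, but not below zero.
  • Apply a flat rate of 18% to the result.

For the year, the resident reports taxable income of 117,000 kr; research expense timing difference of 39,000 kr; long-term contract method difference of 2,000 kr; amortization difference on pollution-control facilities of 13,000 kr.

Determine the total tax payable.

Tentative minimum tax:
  Adjusted income: 117,000 kr + 39,000 kr + 2,000 kr + 13,000 kr = 171,000 kr
  Exemption: 42,000 kr − 25% × (171,000 kr − 117,000 kr) = 42,000 kr − 13,500 kr = 28,500 kr
  Base: 171,000 kr − 28,500 kr = 142,500 kr
  142,500 kr × 18% = 25,650 kr

Regular tax:
  66,000 kr × 15% = 9,900 kr
  16,000 kr × 26% = 4,160 kr
  35,000 kr × 39% = 13,650 kr
  → 27,710 kr

27,710 kr > 25,650 kr, so the regular tax governs.

27,710 kr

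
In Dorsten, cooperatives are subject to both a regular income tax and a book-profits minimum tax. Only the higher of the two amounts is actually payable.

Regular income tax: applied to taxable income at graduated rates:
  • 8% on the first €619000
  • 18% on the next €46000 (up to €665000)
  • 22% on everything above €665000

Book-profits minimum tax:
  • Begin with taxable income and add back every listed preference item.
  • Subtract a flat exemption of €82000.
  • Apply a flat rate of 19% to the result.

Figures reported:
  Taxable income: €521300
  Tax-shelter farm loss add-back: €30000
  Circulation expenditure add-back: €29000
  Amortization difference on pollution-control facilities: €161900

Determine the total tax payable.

€125438

Book-profits minimum tax:
  Adjusted income: €521300 + €30000 + €29000 + €161900 = €742200
  Less exemption €82000 → base €660200
  €660200 × 19% = €125438

Regular income tax:
  €521300 × 8% = €41704

€125438 > €41704, so the book-profits minimum tax is the binding amount.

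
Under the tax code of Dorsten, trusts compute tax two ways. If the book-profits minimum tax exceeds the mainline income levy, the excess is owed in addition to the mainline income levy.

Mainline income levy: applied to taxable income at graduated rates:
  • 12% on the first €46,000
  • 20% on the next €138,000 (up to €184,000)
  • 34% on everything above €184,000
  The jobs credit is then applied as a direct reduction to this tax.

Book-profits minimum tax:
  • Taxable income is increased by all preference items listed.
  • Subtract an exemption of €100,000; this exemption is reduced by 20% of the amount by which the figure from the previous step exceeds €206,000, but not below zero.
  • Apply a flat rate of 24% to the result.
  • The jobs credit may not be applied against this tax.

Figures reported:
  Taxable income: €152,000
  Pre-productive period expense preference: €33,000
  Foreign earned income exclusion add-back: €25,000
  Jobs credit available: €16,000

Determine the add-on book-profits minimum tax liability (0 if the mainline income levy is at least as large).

€15,872

Book-profits minimum tax:
  Adjusted income: €152,000 + €33,000 + €25,000 = €210,000
  Exemption: €100,000 − 20% × (€210,000 − €206,000) = €100,000 − €800 = €99,200
  Base: €210,000 − €99,200 = €110,800
  €110,800 × 24% = €26,592

Mainline income levy:
  €46,000 × 12% = €5,520
  €106,000 × 20% = €21,200
  → €26,720
  Less jobs credit €16,000 → €10,720

Excess of book-profits minimum tax over mainline income levy: €26,592 − €10,720 = €15,872.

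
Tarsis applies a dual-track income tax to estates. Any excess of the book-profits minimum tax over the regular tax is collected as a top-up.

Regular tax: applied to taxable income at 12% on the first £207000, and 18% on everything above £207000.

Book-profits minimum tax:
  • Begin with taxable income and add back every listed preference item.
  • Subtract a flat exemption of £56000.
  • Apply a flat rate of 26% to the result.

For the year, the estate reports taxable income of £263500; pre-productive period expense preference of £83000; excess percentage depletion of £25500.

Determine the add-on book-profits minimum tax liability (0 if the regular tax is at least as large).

£47150

Regular tax:
  £207000 × 12% = £24840
  £56500 × 18% = £10170
  → £35010

Book-profits minimum tax:
  Adjusted income: £263500 + £83000 + £25500 = £372000
  Less exemption £56000 → base £316000
  £316000 × 26% = £82160

Excess of book-profits minimum tax over regular tax: £82160 − £35010 = £47150.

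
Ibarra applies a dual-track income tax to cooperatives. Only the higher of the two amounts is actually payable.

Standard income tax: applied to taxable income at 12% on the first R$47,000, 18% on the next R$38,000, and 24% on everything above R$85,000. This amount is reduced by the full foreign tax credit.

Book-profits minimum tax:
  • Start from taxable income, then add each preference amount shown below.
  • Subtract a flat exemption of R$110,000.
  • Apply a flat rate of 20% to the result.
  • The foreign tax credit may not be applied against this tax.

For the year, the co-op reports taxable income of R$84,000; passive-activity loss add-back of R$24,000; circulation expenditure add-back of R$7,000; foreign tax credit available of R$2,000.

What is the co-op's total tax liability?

Standard income tax:
  R$47,000 × 12% = R$5,640
  R$37,000 × 18% = R$6,660
  → R$12,300
  Less foreign tax credit R$2,000 → R$10,300

Book-profits minimum tax:
  Adjusted income: R$84,000 + R$24,000 + R$7,000 = R$115,000
  Less exemption R$110,000 → base R$5,000
  R$5,000 × 20% = R$1,000

R$10,300 > R$1,000, so the standard income tax governs.

R$10,300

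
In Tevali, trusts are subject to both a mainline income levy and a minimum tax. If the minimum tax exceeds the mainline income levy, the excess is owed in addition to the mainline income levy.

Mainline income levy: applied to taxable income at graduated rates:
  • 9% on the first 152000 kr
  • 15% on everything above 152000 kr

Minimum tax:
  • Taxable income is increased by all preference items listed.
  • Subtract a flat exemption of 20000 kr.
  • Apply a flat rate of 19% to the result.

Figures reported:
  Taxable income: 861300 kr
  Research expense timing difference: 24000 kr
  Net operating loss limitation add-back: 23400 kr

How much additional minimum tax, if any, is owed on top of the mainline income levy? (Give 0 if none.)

Mainline income levy:
  152000 kr × 9% = 13680 kr
  709300 kr × 15% = 106395 kr
  → 120075 kr

Minimum tax:
  Adjusted income: 861300 kr + 24000 kr + 23400 kr = 908700 kr
  Less exemption 20000 kr → base 888700 kr
  888700 kr × 19% = 168853 kr

Excess of minimum tax over mainline income levy: 168853 kr − 120075 kr = 48778 kr.

48778 kr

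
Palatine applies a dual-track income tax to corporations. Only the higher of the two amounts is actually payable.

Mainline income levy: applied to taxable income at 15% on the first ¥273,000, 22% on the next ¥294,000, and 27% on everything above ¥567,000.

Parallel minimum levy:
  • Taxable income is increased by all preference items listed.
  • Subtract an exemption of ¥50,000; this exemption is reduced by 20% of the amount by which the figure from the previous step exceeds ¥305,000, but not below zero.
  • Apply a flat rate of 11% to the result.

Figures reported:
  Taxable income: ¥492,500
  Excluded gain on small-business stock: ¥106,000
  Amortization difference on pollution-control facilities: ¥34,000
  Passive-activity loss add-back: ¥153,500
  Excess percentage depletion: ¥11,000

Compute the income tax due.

¥89,240

Parallel minimum levy:
  Adjusted income: ¥492,500 + ¥106,000 + ¥34,000 + ¥153,500 + ¥11,000 = ¥797,000
  Exemption: 20% × (¥797,000 − ¥305,000) = ¥98,400 ≥ ¥50,000, so the exemption is fully phased out
  Base: ¥797,000 − ¥0 = ¥797,000
  ¥797,000 × 11% = ¥87,670

Mainline income levy:
  ¥273,000 × 15% = ¥40,950
  ¥219,500 × 22% = ¥48,290
  → ¥89,240

¥89,240 > ¥87,670, so the mainline income levy governs.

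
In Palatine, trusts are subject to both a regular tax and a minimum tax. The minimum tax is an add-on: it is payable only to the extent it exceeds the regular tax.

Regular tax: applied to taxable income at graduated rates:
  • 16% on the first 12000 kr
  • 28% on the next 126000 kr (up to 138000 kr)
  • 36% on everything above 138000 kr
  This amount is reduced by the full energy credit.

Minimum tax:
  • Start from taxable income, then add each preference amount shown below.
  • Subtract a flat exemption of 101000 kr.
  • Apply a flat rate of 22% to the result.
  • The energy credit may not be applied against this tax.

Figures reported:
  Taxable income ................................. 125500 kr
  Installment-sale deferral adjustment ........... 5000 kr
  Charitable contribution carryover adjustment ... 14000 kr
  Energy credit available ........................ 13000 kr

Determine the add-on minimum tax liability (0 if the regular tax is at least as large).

0 kr

Minimum tax:
  Adjusted income: 125500 kr + 5000 kr + 14000 kr = 144500 kr
  Less exemption 101000 kr → base 43500 kr
  43500 kr × 22% = 9570 kr

Regular tax:
  12000 kr × 16% = 1920 kr
  113500 kr × 28% = 31780 kr
  → 33700 kr
  Less energy credit 13000 kr → 20700 kr

9570 kr ≤ 20700 kr, so no add-on is due.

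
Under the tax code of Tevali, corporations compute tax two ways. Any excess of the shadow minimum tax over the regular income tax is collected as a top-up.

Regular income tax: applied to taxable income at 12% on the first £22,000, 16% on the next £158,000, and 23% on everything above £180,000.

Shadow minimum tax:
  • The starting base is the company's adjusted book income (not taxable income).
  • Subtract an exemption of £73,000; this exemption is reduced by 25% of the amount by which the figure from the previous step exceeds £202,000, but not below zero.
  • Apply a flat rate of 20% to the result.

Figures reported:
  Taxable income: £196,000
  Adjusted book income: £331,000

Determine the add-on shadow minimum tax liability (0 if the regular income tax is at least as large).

Regular income tax:
  £22,000 × 12% = £2,640
  £158,000 × 16% = £25,280
  £16,000 × 23% = £3,680
  → £31,600

Shadow minimum tax:
  Base (adjusted book income): £331,000
  Exemption: £73,000 − 25% × (£331,000 − £202,000) = £73,000 − £32,250 = £40,750
  Base: £331,000 − £40,750 = £290,250
  £290,250 × 20% = £58,050

Excess of shadow minimum tax over regular income tax: £58,050 − £31,600 = £26,450.

£26,450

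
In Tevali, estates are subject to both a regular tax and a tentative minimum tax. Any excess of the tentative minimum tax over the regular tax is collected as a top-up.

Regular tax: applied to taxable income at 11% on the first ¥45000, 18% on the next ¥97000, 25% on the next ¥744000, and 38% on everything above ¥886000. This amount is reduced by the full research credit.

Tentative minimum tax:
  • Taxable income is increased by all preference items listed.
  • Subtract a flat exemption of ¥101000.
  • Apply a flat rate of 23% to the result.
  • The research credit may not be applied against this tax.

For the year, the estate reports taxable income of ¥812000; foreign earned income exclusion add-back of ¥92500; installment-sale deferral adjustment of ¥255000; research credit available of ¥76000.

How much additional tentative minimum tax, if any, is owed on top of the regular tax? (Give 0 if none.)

¥129545

Tentative minimum tax:
  Adjusted income: ¥812000 + ¥92500 + ¥255000 = ¥1159500
  Less exemption ¥101000 → base ¥1058500
  ¥1058500 × 23% = ¥243455

Regular tax:
  ¥45000 × 11% = ¥4950
  ¥97000 × 18% = ¥17460
  ¥670000 × 25% = ¥167500
  → ¥189910
  Less research credit ¥76000 → ¥113910

Excess of tentative minimum tax over regular tax: ¥243455 − ¥113910 = ¥129545.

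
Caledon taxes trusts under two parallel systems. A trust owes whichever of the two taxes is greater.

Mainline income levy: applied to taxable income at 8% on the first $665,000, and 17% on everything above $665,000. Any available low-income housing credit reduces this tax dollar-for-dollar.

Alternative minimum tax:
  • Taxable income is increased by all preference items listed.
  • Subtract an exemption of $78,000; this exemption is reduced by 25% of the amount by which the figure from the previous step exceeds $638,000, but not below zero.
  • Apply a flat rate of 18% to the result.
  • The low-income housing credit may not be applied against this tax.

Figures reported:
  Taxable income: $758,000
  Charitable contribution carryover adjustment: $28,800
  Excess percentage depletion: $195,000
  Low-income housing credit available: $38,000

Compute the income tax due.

$176,724

Mainline income levy:
  $665,000 × 8% = $53,200
  $93,000 × 17% = $15,810
  → $69,010
  Less low-income housing credit $38,000 → $31,010

Alternative minimum tax:
  Adjusted income: $758,000 + $28,800 + $195,000 = $981,800
  Exemption: 25% × ($981,800 − $638,000) = $85,950 ≥ $78,000, so the exemption is fully phased out
  Base: $981,800 − $0 = $981,800
  $981,800 × 18% = $176,724

$176,724 > $31,010, so the alternative minimum tax is the binding amount.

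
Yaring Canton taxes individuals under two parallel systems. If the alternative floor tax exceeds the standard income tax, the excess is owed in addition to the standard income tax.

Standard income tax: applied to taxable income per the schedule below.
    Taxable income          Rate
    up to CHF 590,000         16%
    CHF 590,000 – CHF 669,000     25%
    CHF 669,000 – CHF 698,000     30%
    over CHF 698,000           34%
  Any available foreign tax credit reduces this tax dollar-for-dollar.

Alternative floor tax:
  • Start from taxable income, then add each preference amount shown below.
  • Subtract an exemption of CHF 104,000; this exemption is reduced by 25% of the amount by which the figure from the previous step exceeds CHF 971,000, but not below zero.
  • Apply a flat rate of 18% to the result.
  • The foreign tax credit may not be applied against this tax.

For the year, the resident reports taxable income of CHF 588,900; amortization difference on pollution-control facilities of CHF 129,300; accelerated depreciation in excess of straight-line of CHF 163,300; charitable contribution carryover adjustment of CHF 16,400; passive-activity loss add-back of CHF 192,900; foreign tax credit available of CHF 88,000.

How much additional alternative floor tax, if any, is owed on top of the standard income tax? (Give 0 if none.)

Alternative floor tax:
  Adjusted income: CHF 588,900 + CHF 129,300 + CHF 163,300 + CHF 16,400 + CHF 192,900 = CHF 1,090,800
  Exemption: CHF 104,000 − 25% × (CHF 1,090,800 − CHF 971,000) = CHF 104,000 − CHF 29,950 = CHF 74,050
  Base: CHF 1,090,800 − CHF 74,050 = CHF 1,016,750
  CHF 1,016,750 × 18% = CHF 183,015

Standard income tax:
  CHF 588,900 × 16% = CHF 94,224
  Less foreign tax credit CHF 88,000 → CHF 6,224

Excess of alternative floor tax over standard income tax: CHF 183,015 − CHF 6,224 = CHF 176,791.

CHF 176,791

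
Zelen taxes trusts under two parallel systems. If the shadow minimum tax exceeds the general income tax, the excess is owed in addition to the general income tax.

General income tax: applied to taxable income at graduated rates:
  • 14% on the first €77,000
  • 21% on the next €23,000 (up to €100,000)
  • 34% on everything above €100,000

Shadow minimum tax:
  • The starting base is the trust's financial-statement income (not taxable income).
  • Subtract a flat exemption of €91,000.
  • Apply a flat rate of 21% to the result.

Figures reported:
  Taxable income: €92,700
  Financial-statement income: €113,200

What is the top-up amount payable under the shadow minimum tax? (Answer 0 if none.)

Shadow minimum tax:
  Base (financial-statement income): €113,200
  Less exemption €91,000 → base €22,200
  €22,200 × 21% = €4,662

General income tax:
  €77,000 × 14% = €10,780
  €15,700 × 21% = €3,297
  → €14,077

€4,662 ≤ €14,077, so no add-on is due.

€0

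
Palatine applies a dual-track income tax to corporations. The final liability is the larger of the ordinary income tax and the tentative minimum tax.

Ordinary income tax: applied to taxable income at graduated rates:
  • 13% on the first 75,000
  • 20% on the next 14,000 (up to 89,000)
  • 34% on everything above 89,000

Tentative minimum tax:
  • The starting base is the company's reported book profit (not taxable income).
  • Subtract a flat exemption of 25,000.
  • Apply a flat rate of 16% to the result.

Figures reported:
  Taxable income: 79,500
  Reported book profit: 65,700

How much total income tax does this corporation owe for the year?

Ordinary income tax:
  75,000 × 13% = 9,750
  4,500 × 20% = 900
  → 10,650

Tentative minimum tax:
  Base (reported book profit): 65,700
  Less exemption 25,000 → base 40,700
  40,700 × 16% = 6,512

10,650 > 6,512, so the ordinary income tax governs.

10,650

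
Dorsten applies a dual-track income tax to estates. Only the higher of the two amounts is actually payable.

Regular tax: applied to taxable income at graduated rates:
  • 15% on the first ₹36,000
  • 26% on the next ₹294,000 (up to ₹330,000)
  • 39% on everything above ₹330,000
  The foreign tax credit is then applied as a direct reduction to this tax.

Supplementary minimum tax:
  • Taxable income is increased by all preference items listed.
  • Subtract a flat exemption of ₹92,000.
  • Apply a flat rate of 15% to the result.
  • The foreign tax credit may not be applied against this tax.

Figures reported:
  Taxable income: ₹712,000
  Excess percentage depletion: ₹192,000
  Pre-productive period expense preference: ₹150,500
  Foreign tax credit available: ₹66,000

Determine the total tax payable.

₹164,820

Supplementary minimum tax:
  Adjusted income: ₹712,000 + ₹192,000 + ₹150,500 = ₹1,054,500
  Less exemption ₹92,000 → base ₹962,500
  ₹962,500 × 15% = ₹144,375

Regular tax:
  ₹36,000 × 15% = ₹5,400
  ₹294,000 × 26% = ₹76,440
  ₹382,000 × 39% = ₹148,980
  → ₹230,820
  Less foreign tax credit ₹66,000 → ₹164,820

₹164,820 > ₹144,375, so the regular tax governs.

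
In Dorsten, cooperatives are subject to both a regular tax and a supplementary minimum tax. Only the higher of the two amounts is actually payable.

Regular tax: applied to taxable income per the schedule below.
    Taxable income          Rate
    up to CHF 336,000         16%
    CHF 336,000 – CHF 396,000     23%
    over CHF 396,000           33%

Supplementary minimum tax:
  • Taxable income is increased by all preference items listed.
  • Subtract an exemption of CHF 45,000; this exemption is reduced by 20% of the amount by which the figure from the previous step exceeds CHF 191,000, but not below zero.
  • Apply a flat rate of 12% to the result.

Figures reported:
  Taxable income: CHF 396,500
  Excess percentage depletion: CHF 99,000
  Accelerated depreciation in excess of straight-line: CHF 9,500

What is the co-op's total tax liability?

Supplementary minimum tax:
  Adjusted income: CHF 396,500 + CHF 99,000 + CHF 9,500 = CHF 505,000
  Exemption: 20% × (CHF 505,000 − CHF 191,000) = CHF 62,800 ≥ CHF 45,000, so the exemption is fully phased out
  Base: CHF 505,000 − CHF 0 = CHF 505,000
  CHF 505,000 × 12% = CHF 60,600

Regular tax:
  CHF 336,000 × 16% = CHF 53,760
  CHF 60,000 × 23% = CHF 13,800
  CHF 500 × 33% = CHF 165
  → CHF 67,725

CHF 67,725 > CHF 60,600, so the regular tax governs.

CHF 67,725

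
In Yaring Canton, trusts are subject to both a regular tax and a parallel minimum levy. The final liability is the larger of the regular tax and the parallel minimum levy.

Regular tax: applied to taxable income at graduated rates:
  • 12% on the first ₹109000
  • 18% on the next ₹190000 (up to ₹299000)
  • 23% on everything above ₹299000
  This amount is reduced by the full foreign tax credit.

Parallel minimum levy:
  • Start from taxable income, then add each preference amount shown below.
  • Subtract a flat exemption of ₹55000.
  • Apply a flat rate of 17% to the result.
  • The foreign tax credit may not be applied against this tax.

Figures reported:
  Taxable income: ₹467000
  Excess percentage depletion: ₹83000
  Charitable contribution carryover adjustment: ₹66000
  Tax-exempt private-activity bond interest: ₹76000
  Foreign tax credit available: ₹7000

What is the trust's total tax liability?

₹108290

Regular tax:
  ₹109000 × 12% = ₹13080
  ₹190000 × 18% = ₹34200
  ₹168000 × 23% = ₹38640
  → ₹85920
  Less foreign tax credit ₹7000 → ₹78920

Parallel minimum levy:
  Adjusted income: ₹467000 + ₹83000 + ₹66000 + ₹76000 = ₹692000
  Less exemption ₹55000 → base ₹637000
  ₹637000 × 17% = ₹108290

₹108290 > ₹78920, so the parallel minimum levy is the binding amount.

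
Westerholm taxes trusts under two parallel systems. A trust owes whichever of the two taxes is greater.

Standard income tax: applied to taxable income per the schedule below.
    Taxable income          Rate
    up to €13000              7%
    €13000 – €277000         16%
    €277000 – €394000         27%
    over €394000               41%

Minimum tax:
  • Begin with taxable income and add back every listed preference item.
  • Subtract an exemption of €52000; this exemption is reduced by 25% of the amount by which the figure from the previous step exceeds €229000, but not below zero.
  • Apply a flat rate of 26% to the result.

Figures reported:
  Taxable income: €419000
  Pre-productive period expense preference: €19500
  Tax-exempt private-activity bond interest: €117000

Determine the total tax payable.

Minimum tax:
  Adjusted income: €419000 + €19500 + €117000 = €555500
  Exemption: 25% × (€555500 − €229000) = €81625 ≥ €52000, so the exemption is fully phased out
  Base: €555500 − €0 = €555500
  €555500 × 26% = €144430

Standard income tax:
  €13000 × 7% = €910
  €264000 × 16% = €42240
  €117000 × 27% = €31590
  €25000 × 41% = €10250
  → €84990

€144430 > €84990, so the minimum tax is the binding amount.

€144430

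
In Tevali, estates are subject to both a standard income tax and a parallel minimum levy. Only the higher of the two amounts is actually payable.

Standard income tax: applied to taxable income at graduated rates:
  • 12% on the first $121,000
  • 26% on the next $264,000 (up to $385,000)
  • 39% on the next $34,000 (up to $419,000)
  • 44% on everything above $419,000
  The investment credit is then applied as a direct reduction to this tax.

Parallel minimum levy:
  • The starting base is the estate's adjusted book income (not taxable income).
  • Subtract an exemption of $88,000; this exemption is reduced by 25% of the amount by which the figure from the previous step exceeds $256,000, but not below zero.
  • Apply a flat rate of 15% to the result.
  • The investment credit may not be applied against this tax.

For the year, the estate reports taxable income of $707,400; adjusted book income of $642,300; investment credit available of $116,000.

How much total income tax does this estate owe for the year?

$107,316

Standard income tax:
  $121,000 × 12% = $14,520
  $264,000 × 26% = $68,640
  $34,000 × 39% = $13,260
  $288,400 × 44% = $126,896
  → $223,316
  Less investment credit $116,000 → $107,316

Parallel minimum levy:
  Base (adjusted book income): $642,300
  Exemption: 25% × ($642,300 − $256,000) = $96,575 ≥ $88,000, so the exemption is fully phased out
  Base: $642,300 − $0 = $642,300
  $642,300 × 15% = $96,345

$107,316 > $96,345, so the standard income tax governs.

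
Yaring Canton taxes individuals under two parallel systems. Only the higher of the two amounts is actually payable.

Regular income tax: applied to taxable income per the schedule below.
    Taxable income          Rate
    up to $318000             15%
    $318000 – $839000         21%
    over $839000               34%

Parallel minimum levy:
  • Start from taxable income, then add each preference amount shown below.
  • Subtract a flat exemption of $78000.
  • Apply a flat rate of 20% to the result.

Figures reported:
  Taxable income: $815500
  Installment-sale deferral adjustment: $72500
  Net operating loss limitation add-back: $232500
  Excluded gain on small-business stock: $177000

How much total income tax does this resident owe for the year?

$243900

Parallel minimum levy:
  Adjusted income: $815500 + $72500 + $232500 + $177000 = $1297500
  Less exemption $78000 → base $1219500
  $1219500 × 20% = $243900

Regular income tax:
  $318000 × 15% = $47700
  $497500 × 21% = $104475
  → $152175

$243900 > $152175, so the parallel minimum levy is the binding amount.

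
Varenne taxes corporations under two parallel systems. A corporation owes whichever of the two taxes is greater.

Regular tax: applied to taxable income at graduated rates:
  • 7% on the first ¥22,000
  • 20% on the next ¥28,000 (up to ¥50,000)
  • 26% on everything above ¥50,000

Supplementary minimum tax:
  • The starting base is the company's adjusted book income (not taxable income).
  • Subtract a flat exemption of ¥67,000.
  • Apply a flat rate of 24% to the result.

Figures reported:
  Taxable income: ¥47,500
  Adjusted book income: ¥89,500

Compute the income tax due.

Supplementary minimum tax:
  Base (adjusted book income): ¥89,500
  Less exemption ¥67,000 → base ¥22,500
  ¥22,500 × 24% = ¥5,400

Regular tax:
  ¥22,000 × 7% = ¥1,540
  ¥25,500 × 20% = ¥5,100
  → ¥6,640

¥6,640 > ¥5,400, so the regular tax governs.

¥6,640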